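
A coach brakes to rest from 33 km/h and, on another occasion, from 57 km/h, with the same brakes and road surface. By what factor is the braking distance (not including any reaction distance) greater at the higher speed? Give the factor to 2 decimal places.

Factor ≈ 2.98

Braking distance d = v²/(2a), so with a fixed, d ∝ v².
Factor = (57/33)² = 1.7273² = 2.9836.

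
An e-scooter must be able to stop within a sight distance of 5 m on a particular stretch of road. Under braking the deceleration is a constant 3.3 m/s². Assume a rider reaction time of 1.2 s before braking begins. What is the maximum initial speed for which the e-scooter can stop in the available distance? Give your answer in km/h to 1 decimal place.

Maximum speed ≈ 10.9 km/h

Stopping distance: v·t_r + v²/(2a) = 5 with t_r = 1.2 s and a = 3.300 m/s².
So v² + 7.920 v − 33.00 = 0.
Positive root: v = −a·t_r + √((a·t_r)² + 2a·d) = −3.960 + √(15.682 + 33.00) = 3.0172 m/s.
3.0172 m/s × 3.6 = 10.862 km/h.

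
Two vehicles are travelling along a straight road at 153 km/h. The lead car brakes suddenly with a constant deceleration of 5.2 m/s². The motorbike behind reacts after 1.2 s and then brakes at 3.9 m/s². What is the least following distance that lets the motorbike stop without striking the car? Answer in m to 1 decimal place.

Minimum gap ≈ 108.9 m

153 km/h ÷ 3.6 = 42.5000 m/s.
Leader travels v²/(2a_L) = 1806.250 / 10.400 = 173.678 m before stopping.
Follower covers v·t_r = 42.5000 × 1.2 = 51.000 m while reacting, then v²/(2a_F) = 1806.250 / 7.800 = 231.571 m while braking, for a total of 51.000 + 231.571 = 282.571 m.
Since a_F ≤ a_L and the follower starts braking later, the follower is never slower than the leader, so the closest approach is when both have stopped.
Minimum gap = 282.571 − 173.678 = 108.893 m.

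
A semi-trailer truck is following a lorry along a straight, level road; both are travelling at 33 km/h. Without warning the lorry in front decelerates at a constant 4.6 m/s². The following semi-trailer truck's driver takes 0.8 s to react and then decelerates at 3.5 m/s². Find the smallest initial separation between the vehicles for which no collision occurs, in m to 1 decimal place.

33 km/h ÷ 3.6 = 9.1667 m/s.
Leader travels v²/(2a_L) = 84.028 / 9.200 = 9.133 m before stopping.
Follower covers v·t_r = 9.1667 × 0.8 = 7.333 m while reacting, then v²/(2a_F) = 84.028 / 7.000 = 12.004 m while braking, for a total of 7.333 + 12.004 = 19.337 m.
Since a_F ≤ a_L and the follower starts braking later, the follower is never slower than the leader, so the closest approach is when both have stopped.
Minimum gap = 19.337 − 9.133 = 10.204 m.

Minimum gap ≈ 10.2 m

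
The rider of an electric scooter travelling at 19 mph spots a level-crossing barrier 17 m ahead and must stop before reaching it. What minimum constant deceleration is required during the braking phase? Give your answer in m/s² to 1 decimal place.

19 mph × 0.44704 = 8.4938 m/s.
v² = 2a·d ⇒ a = v²/(2d) = 8.4938² / (2 × 17.000) = 72.145 / 34.000 = 2.1219 m/s².

Required deceleration ≈ 2.1 m/s²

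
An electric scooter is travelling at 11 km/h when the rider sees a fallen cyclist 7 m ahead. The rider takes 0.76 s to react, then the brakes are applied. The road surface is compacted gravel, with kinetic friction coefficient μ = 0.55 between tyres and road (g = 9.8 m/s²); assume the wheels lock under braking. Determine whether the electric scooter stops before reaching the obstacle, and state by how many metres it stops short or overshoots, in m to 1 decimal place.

11 km/h ÷ 3.6 = 3.0556 m/s.
a = μg = 0.55 × 9.8 = 5.390 m/s².
Reaction distance = 3.0556 × 0.76 = 2.322 m.
Braking distance = v²/(2a) = 9.337 / 10.780 = 0.866 m.
Total stopping distance = 2.322 + 0.866 = 3.188 m, vs 7 m available — it stops with 7 − 3.188 = 3.812 m to spare.

Yes — it stops 3.8 m short of the obstacle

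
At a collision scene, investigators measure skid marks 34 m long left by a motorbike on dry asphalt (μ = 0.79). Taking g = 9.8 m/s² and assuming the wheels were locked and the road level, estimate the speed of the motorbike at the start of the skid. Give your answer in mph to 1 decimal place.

Initial speed ≈ 51.3 mph

Deceleration a = μg = 0.79 × 9.8 = 7.742 m/s².
v = √(2a·d) = √(2 × 7.742 × 34) = √526.456 = 22.9446 m/s.
= 22.9446 ÷ 0.44704 = 51.326 mph.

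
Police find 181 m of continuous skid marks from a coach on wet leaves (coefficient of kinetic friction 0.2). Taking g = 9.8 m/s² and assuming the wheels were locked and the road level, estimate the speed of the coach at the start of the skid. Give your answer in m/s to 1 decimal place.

Deceleration a = μg = 0.2 × 9.8 = 1.960 m/s².
v = √(2a·d) = √(2 × 1.960 × 181) = √709.520 = 26.6368 m/s.

Initial speed ≈ 26.6 m/s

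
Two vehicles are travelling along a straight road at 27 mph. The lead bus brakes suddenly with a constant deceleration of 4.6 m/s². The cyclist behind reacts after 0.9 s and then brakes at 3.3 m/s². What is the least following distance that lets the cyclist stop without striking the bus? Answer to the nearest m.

Minimum gap ≈ 17 m

27 mph × 0.44704 = 12.0701 m/s.
Leader travels v²/(2a_L) = 145.687 / 9.200 = 15.836 m before stopping.
Follower covers v·t_r = 12.0701 × 0.9 = 10.863 m while reacting, then v²/(2a_F) = 145.687 / 6.600 = 22.074 m while braking, for a total of 10.863 + 22.074 = 32.937 m.
Since a_F ≤ a_L and the follower starts braking later, the follower is never slower than the leader, so the closest approach is when both have stopped.
Minimum gap = 32.937 − 15.836 = 17.101 m.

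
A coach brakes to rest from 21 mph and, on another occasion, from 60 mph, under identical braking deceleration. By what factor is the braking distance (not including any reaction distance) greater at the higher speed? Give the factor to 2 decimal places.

Braking distance d = v²/(2a), so with a fixed, d ∝ v².
Factor = (60/21)² = 2.8571² = 8.1630.

Factor ≈ 8.16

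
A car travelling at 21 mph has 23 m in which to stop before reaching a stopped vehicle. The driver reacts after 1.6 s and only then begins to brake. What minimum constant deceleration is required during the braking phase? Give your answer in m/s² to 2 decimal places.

Required deceleration ≈ 5.52 m/s²

21 mph × 0.44704 = 9.3878 m/s.
Distance covered during reaction = 9.3878 × 1.6 = 15.020 m.
Distance available for braking: 23 − 15.020 = 7.980 m.
v² = 2a·d ⇒ a = v²/(2d) = 9.3878² / (2 × 7.980) = 88.131 / 15.960 = 5.5220 m/s².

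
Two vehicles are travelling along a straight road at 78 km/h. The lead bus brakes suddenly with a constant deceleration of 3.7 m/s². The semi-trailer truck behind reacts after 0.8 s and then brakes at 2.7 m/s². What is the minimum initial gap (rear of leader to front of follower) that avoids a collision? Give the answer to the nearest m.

78 km/h ÷ 3.6 = 21.6667 m/s.
Leader travels v²/(2a_L) = 469.446 / 7.400 = 63.439 m before stopping.
Follower covers v·t_r = 21.6667 × 0.8 = 17.333 m while reacting, then v²/(2a_F) = 469.446 / 5.400 = 86.934 m while braking, for a total of 17.333 + 86.934 = 104.267 m.
Since a_F ≤ a_L and the follower starts braking later, the follower is never slower than the leader, so the closest approach is when both have stopped.
Minimum gap = 104.267 − 63.439 = 40.828 m.

Minimum gap ≈ 41 m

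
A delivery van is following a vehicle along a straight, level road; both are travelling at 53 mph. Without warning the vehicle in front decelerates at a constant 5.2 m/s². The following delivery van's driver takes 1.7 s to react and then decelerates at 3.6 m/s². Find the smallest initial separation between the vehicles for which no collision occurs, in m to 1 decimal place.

53 mph × 0.44704 = 23.6931 m/s.
Leader travels v²/(2a_L) = 561.363 / 10.400 = 53.977 m before stopping.
Follower covers v·t_r = 23.6931 × 1.7 = 40.278 m while reacting, then v²/(2a_F) = 561.363 / 7.200 = 77.967 m while braking, for a total of 40.278 + 77.967 = 118.245 m.
Since a_F ≤ a_L and the follower starts braking later, the follower is never slower than the leader, so the closest approach is when both have stopped.
Minimum gap = 118.245 − 53.977 = 64.268 m.

Minimum gap ≈ 64.3 m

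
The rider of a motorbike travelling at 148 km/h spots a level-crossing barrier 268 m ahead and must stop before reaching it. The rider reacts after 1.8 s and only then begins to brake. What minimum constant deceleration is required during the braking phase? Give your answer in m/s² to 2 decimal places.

Required deceleration ≈ 4.36 m/s²

148 km/h ÷ 3.6 = 41.1111 m/s.
Distance covered during reaction = 41.1111 × 1.8 = 74.000 m.
Distance available for braking: 268 − 74.000 = 194.000 m.
v² = 2a·d ⇒ a = v²/(2d) = 41.1111² / (2 × 194.000) = 1690.123 / 388.000 = 4.3560 m/s².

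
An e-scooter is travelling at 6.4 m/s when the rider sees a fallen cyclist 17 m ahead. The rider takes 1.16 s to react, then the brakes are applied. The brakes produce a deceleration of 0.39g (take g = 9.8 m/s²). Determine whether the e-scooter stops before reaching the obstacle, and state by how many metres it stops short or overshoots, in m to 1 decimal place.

Yes — it stops 4.2 m short of the obstacle

a = 0.39 × 9.8 = 3.822 m/s².
Reaction distance = 6.4000 × 1.16 = 7.424 m.
Braking distance = v²/(2a) = 40.960 / 7.644 = 5.358 m.
Total stopping distance = 7.424 + 5.358 = 12.782 m, vs 17 m available — it stops with 17 − 12.782 = 4.218 m to spare.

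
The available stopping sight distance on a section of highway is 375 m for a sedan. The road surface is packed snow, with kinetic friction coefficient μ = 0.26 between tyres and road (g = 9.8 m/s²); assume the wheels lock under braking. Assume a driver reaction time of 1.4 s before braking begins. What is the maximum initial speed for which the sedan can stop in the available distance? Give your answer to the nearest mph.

Maximum speed ≈ 90 mph

a = μg = 0.26 × 9.8 = 2.548 m/s².
Stopping distance: v·t_r + v²/(2a) = 375 with t_r = 1.4 s and a = 2.548 m/s².
So v² + 7.134 v − 1911.00 = 0.
Positive root: v = −a·t_r + √((a·t_r)² + 2a·d) = −3.567 + √(12.723 + 1911.00) = 40.2933 m/s.
40.2933 m/s ÷ 0.44704 = 90.134 mph.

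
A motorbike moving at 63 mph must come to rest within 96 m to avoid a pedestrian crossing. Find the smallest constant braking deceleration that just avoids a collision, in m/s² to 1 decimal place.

Required deceleration ≈ 4.1 m/s²

63 mph × 0.44704 = 28.1635 m/s.
v² = 2a·d ⇒ a = v²/(2d) = 28.1635² / (2 × 96.000) = 793.183 / 192.000 = 4.1312 m/s².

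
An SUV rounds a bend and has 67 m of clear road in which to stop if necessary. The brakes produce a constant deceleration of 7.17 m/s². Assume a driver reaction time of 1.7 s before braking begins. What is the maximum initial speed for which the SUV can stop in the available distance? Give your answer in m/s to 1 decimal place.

Maximum speed ≈ 21.1 m/s

Stopping distance: v·t_r + v²/(2a) = 67 with t_r = 1.7 s and a = 7.170 m/s².
So v² + 24.378 v − 960.78 = 0.
Positive root: v = −a·t_r + √((a·t_r)² + 2a·d) = −12.189 + √(148.572 + 960.78) = 21.1179 m/s.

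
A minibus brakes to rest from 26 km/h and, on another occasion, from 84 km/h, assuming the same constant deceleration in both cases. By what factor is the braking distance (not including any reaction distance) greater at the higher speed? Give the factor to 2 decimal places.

Braking distance d = v²/(2a), so with a fixed, d ∝ v².
Factor = (84/26)² = 3.2308² = 10.4381.

Factor ≈ 10.44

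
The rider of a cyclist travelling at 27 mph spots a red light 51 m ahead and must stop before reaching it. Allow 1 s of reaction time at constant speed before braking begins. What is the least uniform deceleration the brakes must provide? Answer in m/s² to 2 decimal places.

Required deceleration ≈ 1.87 m/s²

27 mph × 0.44704 = 12.0701 m/s.
Distance covered during reaction = 12.0701 × 1 = 12.070 m.
Distance available for braking: 51 − 12.070 = 38.930 m.
v² = 2a·d ⇒ a = v²/(2d) = 12.0701² / (2 × 38.930) = 145.687 / 77.860 = 1.8711 m/s².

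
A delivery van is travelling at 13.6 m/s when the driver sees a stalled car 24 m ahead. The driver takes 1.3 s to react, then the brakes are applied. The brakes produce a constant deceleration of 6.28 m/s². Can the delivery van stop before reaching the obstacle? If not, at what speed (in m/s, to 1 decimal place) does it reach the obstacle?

No — it strikes the obstacle at 10.3 m/s

Reaction distance = 13.6000 × 1.3 = 17.680 m.
Braking distance needed to stop: v²/(2a) = 184.960 / 12.560 = 14.726 m, so total needed = 17.680 + 14.726 = 32.406 m > 24 m — it cannot stop.
Distance remaining when braking begins: 24 − 17.680 = 6.320 m.
v² = v₀² − 2a·d = 184.960 − 2 × 6.280 × 6.320 = 105.581 m²/s².
v = √105.581 = 10.275 m/s.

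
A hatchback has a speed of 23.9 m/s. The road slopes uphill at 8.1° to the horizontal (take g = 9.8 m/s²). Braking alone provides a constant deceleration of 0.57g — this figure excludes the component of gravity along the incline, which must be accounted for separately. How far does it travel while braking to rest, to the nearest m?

Braking distance ≈ 41 m

a = 0.57 × 9.8 = 5.586 m/s².
Gravity along the uphill slope adds to the braking deceleration: a_eff = 5.586 + 9.8·sin 8.1° = 5.586 + 1.381 = 6.967 m/s².
Braking distance = v²/(2a) = 23.9000² / (2 × 6.967) = 571.210 / 13.934 = 40.994 m.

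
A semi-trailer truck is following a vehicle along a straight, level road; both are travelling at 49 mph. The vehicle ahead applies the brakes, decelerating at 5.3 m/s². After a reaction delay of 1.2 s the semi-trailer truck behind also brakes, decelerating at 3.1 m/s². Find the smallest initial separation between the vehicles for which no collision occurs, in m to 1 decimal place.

Minimum gap ≈ 58.4 m

49 mph × 0.44704 = 21.9050 m/s.
Leader travels v²/(2a_L) = 479.829 / 10.600 = 45.267 m before stopping.
Follower covers v·t_r = 21.9050 × 1.2 = 26.286 m while reacting, then v²/(2a_F) = 479.829 / 6.200 = 77.392 m while braking, for a total of 26.286 + 77.392 = 103.678 m.
Since a_F ≤ a_L and the follower starts braking later, the follower is never slower than the leader, so the closest approach is when both have stopped.
Minimum gap = 103.678 − 45.267 = 58.411 m.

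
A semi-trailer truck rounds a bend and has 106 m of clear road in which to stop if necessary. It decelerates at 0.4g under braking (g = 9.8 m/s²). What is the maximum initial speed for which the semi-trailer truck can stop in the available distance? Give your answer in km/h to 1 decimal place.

a = 0.4 × 9.8 = 3.920 m/s².
v²/(2a) = d ⇒ v = √(2 × 3.920 × 106) = √831.04 = 28.8278 m/s.
28.8278 m/s × 3.6 = 103.780 km/h.

Maximum speed ≈ 103.8 km/h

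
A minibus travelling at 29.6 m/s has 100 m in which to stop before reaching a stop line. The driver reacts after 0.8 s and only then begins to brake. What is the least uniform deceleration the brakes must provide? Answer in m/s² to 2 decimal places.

Distance covered during reaction = 29.6000 × 0.8 = 23.680 m.
Distance available for braking: 100 − 23.680 = 76.320 m.
v² = 2a·d ⇒ a = v²/(2d) = 29.6000² / (2 × 76.320) = 876.160 / 152.640 = 5.7400 m/s².

Required deceleration ≈ 5.74 m/s²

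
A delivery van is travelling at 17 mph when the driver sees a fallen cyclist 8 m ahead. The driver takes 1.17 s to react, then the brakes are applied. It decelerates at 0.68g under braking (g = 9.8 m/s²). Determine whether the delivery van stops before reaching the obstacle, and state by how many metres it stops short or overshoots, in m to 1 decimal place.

17 mph × 0.44704 = 7.5997 m/s.
a = 0.68 × 9.8 = 6.664 m/s².
Reaction distance = 7.5997 × 1.17 = 8.892 m.
Braking distance = v²/(2a) = 57.755 / 13.328 = 4.333 m.
Total stopping distance = 8.892 + 4.333 = 13.225 m, vs 8 m available — it cannot stop in time and overshoots by 13.225 − 8 = 5.225 m.

No — it overshoots by 5.2 m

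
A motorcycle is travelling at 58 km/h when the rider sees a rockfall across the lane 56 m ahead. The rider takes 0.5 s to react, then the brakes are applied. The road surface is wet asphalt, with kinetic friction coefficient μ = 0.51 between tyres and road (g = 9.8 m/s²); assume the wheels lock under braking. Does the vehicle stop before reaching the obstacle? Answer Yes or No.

Yes

58 km/h ÷ 3.6 = 16.1111 m/s.
a = μg = 0.51 × 9.8 = 4.998 m/s².
Reaction distance = 16.1111 × 0.5 = 8.056 m.
Braking distance = v²/(2a) = 259.568 / 9.996 = 25.967 m.
Total stopping distance = 8.056 + 25.967 = 34.023 m, vs 56 m available — it stops with 56 − 34.023 = 21.977 m to spare.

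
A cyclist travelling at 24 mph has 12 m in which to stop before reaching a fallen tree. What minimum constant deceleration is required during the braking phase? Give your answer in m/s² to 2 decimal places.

Required deceleration ≈ 4.80 m/s²

24 mph × 0.44704 = 10.7290 m/s.
v² = 2a·d ⇒ a = v²/(2d) = 10.7290² / (2 × 12.000) = 115.111 / 24.000 = 4.7963 m/s².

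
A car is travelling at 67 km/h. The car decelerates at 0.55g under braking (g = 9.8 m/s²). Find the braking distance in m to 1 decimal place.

Braking distance ≈ 32.1 m

67 km/h ÷ 3.6 = 18.6111 m/s.
a = 0.55 × 9.8 = 5.390 m/s².
Braking distance = v²/(2a) = 18.6111² / (2 × 5.390) = 346.373 / 10.780 = 32.131 m.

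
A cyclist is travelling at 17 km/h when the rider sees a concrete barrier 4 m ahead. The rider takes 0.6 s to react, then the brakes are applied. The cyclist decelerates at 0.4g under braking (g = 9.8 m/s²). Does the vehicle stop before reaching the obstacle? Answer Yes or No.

17 km/h ÷ 3.6 = 4.7222 m/s.
a = 0.4 × 9.8 = 3.920 m/s².
Reaction distance = 4.7222 × 0.6 = 2.833 m.
Braking distance = v²/(2a) = 22.299 / 7.840 = 2.844 m.
Total stopping distance = 2.833 + 2.844 = 5.677 m, vs 4 m available — it cannot stop in time and overshoots by 5.677 − 4 = 1.677 m.

No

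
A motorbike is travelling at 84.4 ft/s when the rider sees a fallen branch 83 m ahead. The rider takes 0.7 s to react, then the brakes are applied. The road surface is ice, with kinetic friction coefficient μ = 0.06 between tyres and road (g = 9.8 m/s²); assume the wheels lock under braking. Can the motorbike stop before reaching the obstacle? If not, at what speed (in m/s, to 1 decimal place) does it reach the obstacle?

84.4 ft/s × 0.3048 = 25.7251 m/s.
a = μg = 0.06 × 9.8 = 0.588 m/s².
Reaction distance = 25.7251 × 0.7 = 18.008 m.
Braking distance needed to stop: v²/(2a) = 661.781 / 1.176 = 562.739 m, so total needed = 18.008 + 562.739 = 580.747 m > 83 m — it cannot stop.
Distance remaining when braking begins: 83 − 18.008 = 64.992 m.
v² = v₀² − 2a·d = 661.781 − 2 × 0.588 × 64.992 = 585.350 m²/s².
v = √585.350 = 24.194 m/s.

No — it strikes the obstacle at 24.2 m/s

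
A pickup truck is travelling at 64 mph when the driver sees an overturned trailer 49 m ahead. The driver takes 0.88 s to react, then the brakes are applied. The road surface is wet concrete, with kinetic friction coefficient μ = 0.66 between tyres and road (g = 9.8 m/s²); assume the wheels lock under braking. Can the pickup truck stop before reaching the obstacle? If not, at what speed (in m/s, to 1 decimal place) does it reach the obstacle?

No — it strikes the obstacle at 22.6 m/s

64 mph × 0.44704 = 28.6106 m/s.
a = μg = 0.66 × 9.8 = 6.468 m/s².
Reaction distance = 28.6106 × 0.88 = 25.177 m.
Braking distance needed to stop: v²/(2a) = 818.566 / 12.936 = 63.278 m, so total needed = 25.177 + 63.278 = 88.455 m > 49 m — it cannot stop.
Distance remaining when braking begins: 49 − 25.177 = 23.823 m.
v² = v₀² − 2a·d = 818.566 − 2 × 6.468 × 23.823 = 510.392 m²/s².
v = √510.392 = 22.592 m/s.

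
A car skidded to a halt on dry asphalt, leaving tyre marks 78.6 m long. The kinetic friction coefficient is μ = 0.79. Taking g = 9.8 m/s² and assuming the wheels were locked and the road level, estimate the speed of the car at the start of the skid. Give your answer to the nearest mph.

Deceleration a = μg = 0.79 × 9.8 = 7.742 m/s².
v = √(2a·d) = √(2 × 7.742 × 78.6) = √1217.042 = 34.8861 m/s.
= 34.8861 ÷ 0.44704 = 78.038 mph.

Initial speed ≈ 78 mph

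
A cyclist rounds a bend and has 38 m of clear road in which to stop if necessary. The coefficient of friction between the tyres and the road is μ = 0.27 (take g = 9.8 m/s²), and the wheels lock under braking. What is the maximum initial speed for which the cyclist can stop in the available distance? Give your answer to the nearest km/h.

Maximum speed ≈ 51 km/h

a = μg = 0.27 × 9.8 = 2.646 m/s².
v²/(2a) = d ⇒ v = √(2 × 2.646 × 38) = √201.10 = 14.1810 m/s.
14.1810 m/s × 3.6 = 51.052 km/h.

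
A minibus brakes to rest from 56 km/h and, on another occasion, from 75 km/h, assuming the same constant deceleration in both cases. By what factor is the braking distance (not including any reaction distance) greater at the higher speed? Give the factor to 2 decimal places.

Braking distance d = v²/(2a), so with a fixed, d ∝ v².
Factor = (75/56)² = 1.3393² = 1.7937.

Factor ≈ 1.79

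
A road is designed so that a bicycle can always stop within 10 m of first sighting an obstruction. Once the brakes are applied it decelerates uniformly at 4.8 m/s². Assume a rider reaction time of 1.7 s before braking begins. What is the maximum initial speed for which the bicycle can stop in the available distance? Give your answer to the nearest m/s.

Maximum speed ≈ 5 m/s

Stopping distance: v·t_r + v²/(2a) = 10 with t_r = 1.7 s and a = 4.800 m/s².
So v² + 16.320 v − 96.00 = 0.
Positive root: v = −a·t_r + √((a·t_r)² + 2a·d) = −8.160 + √(66.586 + 96.00) = 4.5909 m/s.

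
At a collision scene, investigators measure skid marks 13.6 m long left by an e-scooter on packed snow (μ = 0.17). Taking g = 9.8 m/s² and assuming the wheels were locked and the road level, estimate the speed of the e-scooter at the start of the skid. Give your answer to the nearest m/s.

Initial speed ≈ 7 m/s

Deceleration a = μg = 0.17 × 9.8 = 1.666 m/s².
v = √(2a·d) = √(2 × 1.666 × 13.6) = √45.315 = 6.7316 m/s.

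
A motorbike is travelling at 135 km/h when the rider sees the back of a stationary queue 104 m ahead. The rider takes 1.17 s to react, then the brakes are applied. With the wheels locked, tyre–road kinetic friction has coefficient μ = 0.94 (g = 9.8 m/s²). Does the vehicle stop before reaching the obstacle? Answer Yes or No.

No

135 km/h ÷ 3.6 = 37.5000 m/s.
a = μg = 0.94 × 9.8 = 9.212 m/s².
Reaction distance = 37.5000 × 1.17 = 43.875 m.
Braking distance = v²/(2a) = 1406.250 / 18.424 = 76.327 m.
Total stopping distance = 43.875 + 76.327 = 120.202 m, vs 104 m available — it cannot stop in time and overshoots by 120.202 − 104 = 16.202 m.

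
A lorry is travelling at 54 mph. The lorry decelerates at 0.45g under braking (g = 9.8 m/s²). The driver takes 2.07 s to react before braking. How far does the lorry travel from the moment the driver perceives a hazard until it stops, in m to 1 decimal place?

54 mph × 0.44704 = 24.1402 m/s.
a = 0.45 × 9.8 = 4.410 m/s².
Reaction distance = v·t_r = 24.1402 × 2.07 = 49.970 m.
Braking distance = v²/(2a) = 24.1402² / (2 × 4.410) = 582.749 / 8.820 = 66.071 m.
Total = 49.970 + 66.071 = 116.041 m.

Total stopping distance ≈ 116.0 m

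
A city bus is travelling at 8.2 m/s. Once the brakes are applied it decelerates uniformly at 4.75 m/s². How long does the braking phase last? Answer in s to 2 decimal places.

Braking time = v/a = 8.2000 / 4.750 = 1.726 s.

Braking time ≈ 1.73 s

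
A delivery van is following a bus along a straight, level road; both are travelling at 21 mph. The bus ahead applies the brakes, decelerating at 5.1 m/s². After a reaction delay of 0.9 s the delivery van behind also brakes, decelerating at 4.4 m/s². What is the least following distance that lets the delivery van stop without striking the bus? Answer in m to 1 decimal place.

21 mph × 0.44704 = 9.3878 m/s.
Leader travels v²/(2a_L) = 88.131 / 10.200 = 8.640 m before stopping.
Follower covers v·t_r = 9.3878 × 0.9 = 8.449 m while reacting, then v²/(2a_F) = 88.131 / 8.800 = 10.015 m while braking, for a total of 8.449 + 10.015 = 18.464 m.
Since a_F ≤ a_L and the follower starts braking later, the follower is never slower than the leader, so the closest approach is when both have stopped.
Minimum gap = 18.464 − 8.640 = 9.824 m.

Minimum gap ≈ 9.8 m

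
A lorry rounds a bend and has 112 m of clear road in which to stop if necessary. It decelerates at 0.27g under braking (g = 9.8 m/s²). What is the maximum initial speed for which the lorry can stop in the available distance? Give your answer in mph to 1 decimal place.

a = 0.27 × 9.8 = 2.646 m/s².
v²/(2a) = d ⇒ v = √(2 × 2.646 × 112) = √592.70 = 24.3454 m/s.
24.3454 m/s ÷ 0.44704 = 54.459 mph.

Maximum speed ≈ 54.5 mph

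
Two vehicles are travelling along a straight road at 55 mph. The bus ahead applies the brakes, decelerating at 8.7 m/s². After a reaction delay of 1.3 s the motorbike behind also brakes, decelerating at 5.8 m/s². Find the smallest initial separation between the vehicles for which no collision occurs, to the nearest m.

55 mph × 0.44704 = 24.5872 m/s.
Leader travels v²/(2a_L) = 604.530 / 17.400 = 34.743 m before stopping.
Follower covers v·t_r = 24.5872 × 1.3 = 31.963 m while reacting, then v²/(2a_F) = 604.530 / 11.600 = 52.115 m while braking, for a total of 31.963 + 52.115 = 84.078 m.
Since a_F ≤ a_L and the follower starts braking later, the follower is never slower than the leader, so the closest approach is when both have stopped.
Minimum gap = 84.078 − 34.743 = 49.335 m.

Minimum gap ≈ 49 m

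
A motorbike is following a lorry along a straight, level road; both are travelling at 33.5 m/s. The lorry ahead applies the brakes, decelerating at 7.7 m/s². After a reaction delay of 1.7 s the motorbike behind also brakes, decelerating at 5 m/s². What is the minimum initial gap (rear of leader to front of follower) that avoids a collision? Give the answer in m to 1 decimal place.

Leader travels v²/(2a_L) = 1122.250 / 15.400 = 72.873 m before stopping.
Follower covers v·t_r = 33.5000 × 1.7 = 56.950 m while reacting, then v²/(2a_F) = 1122.250 / 10.000 = 112.225 m while braking, for a total of 56.950 + 112.225 = 169.175 m.
Since a_F ≤ a_L and the follower starts braking later, the follower is never slower than the leader, so the closest approach is when both have stopped.
Minimum gap = 169.175 − 72.873 = 96.302 m.

Minimum gap ≈ 96.3 m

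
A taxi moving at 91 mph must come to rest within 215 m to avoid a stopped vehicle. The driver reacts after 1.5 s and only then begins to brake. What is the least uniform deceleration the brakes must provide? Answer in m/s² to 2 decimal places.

91 mph × 0.44704 = 40.6806 m/s.
Distance covered during reaction = 40.6806 × 1.5 = 61.021 m.
Distance available for braking: 215 − 61.021 = 153.979 m.
v² = 2a·d ⇒ a = v²/(2d) = 40.6806² / (2 × 153.979) = 1654.911 / 307.958 = 5.3738 m/s².

Required deceleration ≈ 5.37 m/s²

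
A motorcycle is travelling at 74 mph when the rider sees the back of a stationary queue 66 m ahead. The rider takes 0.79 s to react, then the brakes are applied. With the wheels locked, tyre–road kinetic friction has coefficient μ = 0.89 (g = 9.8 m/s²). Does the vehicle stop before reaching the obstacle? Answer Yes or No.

No

74 mph × 0.44704 = 33.0810 m/s.
a = μg = 0.89 × 9.8 = 8.722 m/s².
Reaction distance = 33.0810 × 0.79 = 26.134 m.
Braking distance = v²/(2a) = 1094.353 / 17.444 = 62.735 m.
Total stopping distance = 26.134 + 62.735 = 88.869 m, vs 66 m available — it cannot stop in time and overshoots by 88.869 − 66 = 22.869 m.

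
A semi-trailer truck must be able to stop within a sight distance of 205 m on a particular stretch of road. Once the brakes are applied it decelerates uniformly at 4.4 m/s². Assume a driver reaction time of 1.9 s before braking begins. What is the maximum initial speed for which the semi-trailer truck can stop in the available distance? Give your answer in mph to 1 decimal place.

Stopping distance: v·t_r + v²/(2a) = 205 with t_r = 1.9 s and a = 4.400 m/s².
So v² + 16.720 v − 1804.00 = 0.
Positive root: v = −a·t_r + √((a·t_r)² + 2a·d) = −8.360 + √(69.890 + 1804.00) = 34.9285 m/s.
34.9285 m/s ÷ 0.44704 = 78.133 mph.

Maximum speed ≈ 78.1 mph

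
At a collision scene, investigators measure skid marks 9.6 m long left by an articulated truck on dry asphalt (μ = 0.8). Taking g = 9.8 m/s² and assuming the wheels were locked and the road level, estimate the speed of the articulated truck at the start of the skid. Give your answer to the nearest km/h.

Deceleration a = μg = 0.8 × 9.8 = 7.840 m/s².
v = √(2a·d) = √(2 × 7.840 × 9.6) = √150.528 = 12.2690 m/s.
= 12.2690 × 3.6 = 44.168 km/h.

Initial speed ≈ 44 km/h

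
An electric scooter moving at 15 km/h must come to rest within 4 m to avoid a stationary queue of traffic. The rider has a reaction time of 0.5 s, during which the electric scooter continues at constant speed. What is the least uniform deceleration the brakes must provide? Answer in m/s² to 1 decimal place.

15 km/h ÷ 3.6 = 4.1667 m/s.
Distance covered during reaction = 4.1667 × 0.5 = 2.083 m.
Distance available for braking: 4 − 2.083 = 1.917 m.
v² = 2a·d ⇒ a = v²/(2d) = 4.1667² / (2 × 1.917) = 17.361 / 3.834 = 4.5282 m/s².

Required deceleration ≈ 4.5 m/s²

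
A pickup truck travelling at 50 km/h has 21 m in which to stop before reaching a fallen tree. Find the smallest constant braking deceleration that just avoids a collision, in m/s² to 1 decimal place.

Required deceleration ≈ 4.6 m/s²

50 km/h ÷ 3.6 = 13.8889 m/s.
v² = 2a·d ⇒ a = v²/(2d) = 13.8889² / (2 × 21.000) = 192.902 / 42.000 = 4.5929 m/s².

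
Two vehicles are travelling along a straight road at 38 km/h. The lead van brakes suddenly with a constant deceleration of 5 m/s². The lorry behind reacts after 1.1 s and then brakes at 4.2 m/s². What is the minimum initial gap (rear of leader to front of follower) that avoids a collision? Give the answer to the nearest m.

38 km/h ÷ 3.6 = 10.5556 m/s.
Leader travels v²/(2a_L) = 111.421 / 10.000 = 11.142 m before stopping.
Follower covers v·t_r = 10.5556 × 1.1 = 11.611 m while reacting, then v²/(2a_F) = 111.421 / 8.400 = 13.264 m while braking, for a total of 11.611 + 13.264 = 24.875 m.
Since a_F ≤ a_L and the follower starts braking later, the follower is never slower than the leader, so the closest approach is when both have stopped.
Minimum gap = 24.875 − 11.142 = 13.733 m.

Minimum gap ≈ 14 m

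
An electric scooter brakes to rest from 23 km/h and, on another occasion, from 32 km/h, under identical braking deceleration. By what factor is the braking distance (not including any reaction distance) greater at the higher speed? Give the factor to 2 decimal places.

Braking distance d = v²/(2a), so with a fixed, d ∝ v².
Factor = (32/23)² = 1.3913² = 1.9357.

Factor ≈ 1.94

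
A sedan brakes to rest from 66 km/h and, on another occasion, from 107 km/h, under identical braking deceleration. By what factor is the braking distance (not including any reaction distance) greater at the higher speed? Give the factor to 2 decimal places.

Factor ≈ 2.63

Braking distance d = v²/(2a), so with a fixed, d ∝ v².
Factor = (107/66)² = 1.6212² = 2.6283.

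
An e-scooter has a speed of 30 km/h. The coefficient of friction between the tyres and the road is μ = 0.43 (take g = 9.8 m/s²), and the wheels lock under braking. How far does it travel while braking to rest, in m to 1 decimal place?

Braking distance ≈ 8.2 m

30 km/h ÷ 3.6 = 8.3333 m/s.
a = μg = 0.43 × 9.8 = 4.214 m/s².
Braking distance = v²/(2a) = 8.3333² / (2 × 4.214) = 69.444 / 8.428 = 8.240 m.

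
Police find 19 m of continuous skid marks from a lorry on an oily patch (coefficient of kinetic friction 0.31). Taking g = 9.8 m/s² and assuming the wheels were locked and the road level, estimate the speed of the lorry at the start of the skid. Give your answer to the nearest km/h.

Deceleration a = μg = 0.31 × 9.8 = 3.038 m/s².
v = √(2a·d) = √(2 × 3.038 × 19) = √115.444 = 10.7445 m/s.
= 10.7445 × 3.6 = 38.680 km/h.

Initial speed ≈ 39 km/h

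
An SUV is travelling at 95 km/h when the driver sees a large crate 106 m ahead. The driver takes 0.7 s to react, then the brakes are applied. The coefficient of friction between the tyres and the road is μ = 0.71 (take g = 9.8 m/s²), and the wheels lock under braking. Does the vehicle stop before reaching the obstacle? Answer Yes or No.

95 km/h ÷ 3.6 = 26.3889 m/s.
a = μg = 0.71 × 9.8 = 6.958 m/s².
Reaction distance = 26.3889 × 0.7 = 18.472 m.
Braking distance = v²/(2a) = 696.374 / 13.916 = 50.041 m.
Total stopping distance = 18.472 + 50.041 = 68.513 m, vs 106 m available — it stops with 106 − 68.513 = 37.487 m to spare.

Yes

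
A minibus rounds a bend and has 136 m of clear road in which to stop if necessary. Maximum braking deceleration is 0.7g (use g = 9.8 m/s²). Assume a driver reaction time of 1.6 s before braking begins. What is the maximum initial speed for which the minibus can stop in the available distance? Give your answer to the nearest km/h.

a = 0.7 × 9.8 = 6.860 m/s².
Stopping distance: v·t_r + v²/(2a) = 136 with t_r = 1.6 s and a = 6.860 m/s².
So v² + 21.952 v − 1865.92 = 0.
Positive root: v = −a·t_r + √((a·t_r)² + 2a·d) = −10.976 + √(120.473 + 1865.92) = 33.5930 m/s.
33.5930 m/s × 3.6 = 120.935 km/h.

Maximum speed ≈ 121 km/h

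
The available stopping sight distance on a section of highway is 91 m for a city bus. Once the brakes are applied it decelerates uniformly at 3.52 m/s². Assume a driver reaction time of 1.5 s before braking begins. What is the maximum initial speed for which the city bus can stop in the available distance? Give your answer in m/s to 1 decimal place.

Maximum speed ≈ 20.6 m/s

Stopping distance: v·t_r + v²/(2a) = 91 with t_r = 1.5 s and a = 3.520 m/s².
So v² + 10.560 v − 640.64 = 0.
Positive root: v = −a·t_r + √((a·t_r)² + 2a·d) = −5.280 + √(27.878 + 640.64) = 20.5757 m/s.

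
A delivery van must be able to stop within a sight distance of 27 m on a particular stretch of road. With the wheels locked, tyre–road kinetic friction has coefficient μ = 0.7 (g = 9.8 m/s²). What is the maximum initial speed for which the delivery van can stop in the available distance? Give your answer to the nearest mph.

Maximum speed ≈ 43 mph

a = μg = 0.7 × 9.8 = 6.860 m/s².
v²/(2a) = d ⇒ v = √(2 × 6.860 × 27) = √370.44 = 19.2468 m/s.
19.2468 m/s ÷ 0.44704 = 43.054 mph.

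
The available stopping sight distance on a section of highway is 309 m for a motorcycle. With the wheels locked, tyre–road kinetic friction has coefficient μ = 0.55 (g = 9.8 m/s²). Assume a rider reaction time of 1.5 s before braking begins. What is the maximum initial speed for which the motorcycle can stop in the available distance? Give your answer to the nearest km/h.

Maximum speed ≈ 181 km/h

a = μg = 0.55 × 9.8 = 5.390 m/s².
Stopping distance: v·t_r + v²/(2a) = 309 with t_r = 1.5 s and a = 5.390 m/s².
So v² + 16.170 v − 3331.02 = 0.
Positive root: v = −a·t_r + √((a·t_r)² + 2a·d) = −8.085 + √(65.367 + 3331.02) = 50.1935 m/s.
50.1935 m/s × 3.6 = 180.697 km/h.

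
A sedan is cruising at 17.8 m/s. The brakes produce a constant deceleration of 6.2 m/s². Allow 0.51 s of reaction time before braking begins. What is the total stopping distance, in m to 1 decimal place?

Total stopping distance ≈ 34.6 m

Reaction distance = v·t_r = 17.8000 × 0.51 = 9.078 m.
Braking distance = v²/(2a) = 17.8000² / (2 × 6.200) = 316.840 / 12.400 = 25.552 m.
Total = 9.078 + 25.552 = 34.630 m.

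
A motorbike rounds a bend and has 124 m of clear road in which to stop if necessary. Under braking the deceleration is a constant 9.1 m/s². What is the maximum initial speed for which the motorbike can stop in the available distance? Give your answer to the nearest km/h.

Maximum speed ≈ 171 km/h

v²/(2a) = d ⇒ v = √(2 × 9.100 × 124) = √2256.80 = 47.5058 m/s.
47.5058 m/s × 3.6 = 171.021 km/h.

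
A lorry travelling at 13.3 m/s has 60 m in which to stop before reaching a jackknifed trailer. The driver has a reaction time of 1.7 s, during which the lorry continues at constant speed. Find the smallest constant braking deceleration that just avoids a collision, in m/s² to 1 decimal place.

Distance covered during reaction = 13.3000 × 1.7 = 22.610 m.
Distance available for braking: 60 − 22.610 = 37.390 m.
v² = 2a·d ⇒ a = v²/(2d) = 13.3000² / (2 × 37.390) = 176.890 / 74.780 = 2.3655 m/s².

Required deceleration ≈ 2.4 m/s²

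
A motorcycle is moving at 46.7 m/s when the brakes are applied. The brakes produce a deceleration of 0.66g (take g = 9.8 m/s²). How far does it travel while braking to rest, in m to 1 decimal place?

Braking distance ≈ 168.6 m

a = 0.66 × 9.8 = 6.468 m/s².
Braking distance = v²/(2a) = 46.7000² / (2 × 6.468) = 2180.890 / 12.936 = 168.591 m.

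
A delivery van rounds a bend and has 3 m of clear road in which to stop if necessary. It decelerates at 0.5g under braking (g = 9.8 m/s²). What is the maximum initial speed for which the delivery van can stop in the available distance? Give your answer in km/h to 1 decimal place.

a = 0.5 × 9.8 = 4.900 m/s².
v²/(2a) = d ⇒ v = √(2 × 4.900 × 3) = √29.40 = 5.4222 m/s.
5.4222 m/s × 3.6 = 19.520 km/h.

Maximum speed ≈ 19.5 km/h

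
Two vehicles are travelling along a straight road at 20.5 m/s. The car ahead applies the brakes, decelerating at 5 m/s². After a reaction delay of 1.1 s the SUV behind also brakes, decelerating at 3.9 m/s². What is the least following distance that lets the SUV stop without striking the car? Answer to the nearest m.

Minimum gap ≈ 34 m

Leader travels v²/(2a_L) = 420.250 / 10.000 = 42.025 m before stopping.
Follower covers v·t_r = 20.5000 × 1.1 = 22.550 m while reacting, then v²/(2a_F) = 420.250 / 7.800 = 53.878 m while braking, for a total of 22.550 + 53.878 = 76.428 m.
Since a_F ≤ a_L and the follower starts braking later, the follower is never slower than the leader, so the closest approach is when both have stopped.
Minimum gap = 76.428 − 42.025 = 34.403 m.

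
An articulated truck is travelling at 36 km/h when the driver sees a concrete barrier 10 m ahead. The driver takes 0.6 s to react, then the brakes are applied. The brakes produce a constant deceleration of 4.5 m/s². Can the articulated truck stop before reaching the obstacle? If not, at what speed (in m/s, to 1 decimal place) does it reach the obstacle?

No — it strikes the obstacle at 8.0 m/s

36 km/h ÷ 3.6 = 10.0000 m/s.
Reaction distance = 10.0000 × 0.6 = 6.000 m.
Braking distance needed to stop: v²/(2a) = 100.000 / 9.000 = 11.111 m, so total needed = 6.000 + 11.111 = 17.111 m > 10 m — it cannot stop.
Distance remaining when braking begins: 10 − 6.000 = 4.000 m.
v² = v₀² − 2a·d = 100.000 − 2 × 4.500 × 4.000 = 64.000 m²/s².
v = √64.000 = 8.000 m/s.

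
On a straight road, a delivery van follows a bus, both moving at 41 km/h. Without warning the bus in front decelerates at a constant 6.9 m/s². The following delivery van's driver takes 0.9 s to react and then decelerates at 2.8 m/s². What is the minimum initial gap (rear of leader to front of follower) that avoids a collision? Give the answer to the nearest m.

Minimum gap ≈ 24 m

41 km/h ÷ 3.6 = 11.3889 m/s.
Leader travels v²/(2a_L) = 129.707 / 13.800 = 9.399 m before stopping.
Follower covers v·t_r = 11.3889 × 0.9 = 10.250 m while reacting, then v²/(2a_F) = 129.707 / 5.600 = 23.162 m while braking, for a total of 10.250 + 23.162 = 33.412 m.
Since a_F ≤ a_L and the follower starts braking later, the follower is never slower than the leader, so the closest approach is when both have stopped.
Minimum gap = 33.412 − 9.399 = 24.013 m.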